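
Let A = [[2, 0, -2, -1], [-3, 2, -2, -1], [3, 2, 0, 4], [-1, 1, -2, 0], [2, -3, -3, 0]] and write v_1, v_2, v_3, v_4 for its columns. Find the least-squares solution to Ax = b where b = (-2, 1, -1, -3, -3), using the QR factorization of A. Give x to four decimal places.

x = (-0.3064, 0.1379, 0.7925, -0.1675)

v_1 = (2, -3, 3, -1, 2); ‖v_1‖ = 5.1962, so q_1 = (0.3849, -0.5774, 0.5774, -0.1925, 0.3849).
q_1·v_2 = 0.3849·0 + (-0.5774)·2 + 0.5774·2 + (-0.1925)·1 + 0.3849·(-3) = -1.3472.
u_2 = v_2 + 1.3472·q_1 = (0.5185, 1.2222, 2.7778, 0.7407, -2.4815).
‖u_2‖ = 4.0231, so q_2 = (0.1289, 0.3038, 0.6905, 0.1841, -0.6168).
q_1·v_3 = 0.3849·(-2) + (-0.5774)·(-2) + 0.5774·0 + (-0.1925)·(-2) + 0.3849·(-3) = -0.3849; q_2·v_3 = 0.1289·(-2) + 0.3038·(-2) + 0.6905·0 + 0.1841·(-2) + (-0.6168)·(-3) = 0.6168.
u_3 = v_3 + 0.3849·q_1 − 0.6168·q_2 = (-1.9314, -2.4096, -0.2037, -2.1876, -2.4714).
‖u_3‖ = 4.5245, so q_3 = (-0.4269, -0.5326, -0.0450, -0.4835, -0.5462).
q_1·v_4 = 0.3849·(-1) + (-0.5774)·(-1) + 0.5774·4 + (-0.1925)·0 + 0.3849·0 = 2.5019; q_2·v_4 = 0.1289·(-1) + 0.3038·(-1) + 0.6905·4 + 0.1841·0 + (-0.6168)·0 = 2.3292; q_3·v_4 = (-0.4269)·(-1) + (-0.5326)·(-1) + (-0.0450)·4 + (-0.4835)·0 + (-0.5462)·0 = 0.7794.
u_4 = v_4 − 2.5019·q_1 − 2.3292·q_2 − 0.7794·q_3 = (-1.9305, 0.1519, 0.9825, 0.4295, 0.8994).
‖u_4‖ = 2.3892, so q_4 = (-0.8080, 0.0636, 0.4112, 0.1798, 0.3764).
Qᵀb = (-2.5019, 0.6536, 3.4554, -0.4002).
Back-substitute: x_4 = -0.4002/2.3892 = -0.1675.
x_3 = (3.4554 − 0.7794·(-0.1675))/4.5245 = 0.7925.
x_2 = (0.6536 − 0.6168·0.7925 − 2.3292·(-0.1675))/4.0231 = 0.1379.
x_1 = (-2.5019 + 1.3472·0.1379 + 0.3849·0.7925 − 2.5019·(-0.1675))/5.1962 = -0.3064.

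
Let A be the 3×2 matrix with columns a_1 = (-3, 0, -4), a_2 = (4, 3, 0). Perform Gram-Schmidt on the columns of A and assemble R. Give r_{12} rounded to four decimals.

r_{12} = -2.4000

a_1 = (-3, 0, -4); ‖a_1‖ = 5.0000, so e_1 = (-0.6000, 0.0000, -0.8000).
r_{12} = e_1·a_2 = -2.4000.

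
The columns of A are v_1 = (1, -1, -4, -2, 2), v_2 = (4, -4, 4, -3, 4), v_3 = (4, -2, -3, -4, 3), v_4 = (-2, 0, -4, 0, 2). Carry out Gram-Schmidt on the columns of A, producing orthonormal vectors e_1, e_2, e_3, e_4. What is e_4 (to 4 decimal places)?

e_1 = v_1/‖v_1‖ = (1, -1, -4, -2, 2)/5.0990 = (0.1961, -0.1961, -0.7845, -0.3922, 0.3922).
r_{12} = e_1·v_2 = 1.1767.
u_2 = v_2 − 1.1767·e_1 = (3.7692, -3.7692, 4.9231, -2.5385, 3.5385).
‖u_2‖ = 8.4626, so e_2 = (0.4454, -0.4454, 0.5817, -0.3000, 0.4181).
r_{13} = e_1·v_3 = 6.2757; r_{23} = e_2·v_3 = 3.3814.
u_3 = v_3 − 6.2757·e_1 − 3.3814·e_2 = (1.2632, 0.7368, -0.0440, -0.5242, -0.8754).
‖u_3‖ = 1.7837, so e_3 = (0.7082, 0.4131, -0.0247, -0.2939, -0.4908).
r_{14} = e_1·v_4 = 3.5301; r_{24} = e_2·v_4 = -2.3815; r_{34} = e_3·v_4 = -2.2992.
u_4 = v_4 − 3.5301·e_1 + 2.3815·e_2 + 2.2992·e_3 = (-0.0034, 0.5814, 0.0979, -0.0054, 0.4828).
‖u_4‖ = 0.7620, so e_4 = (-0.0044, 0.7629, 0.1285, -0.0071, 0.6335).

e_4 = (-0.0044, 0.7629, 0.1285, -0.0071, 0.6335)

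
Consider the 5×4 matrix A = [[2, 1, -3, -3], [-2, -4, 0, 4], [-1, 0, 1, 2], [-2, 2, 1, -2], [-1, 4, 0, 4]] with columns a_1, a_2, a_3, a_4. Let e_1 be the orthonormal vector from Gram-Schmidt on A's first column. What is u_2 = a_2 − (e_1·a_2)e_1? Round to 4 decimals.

u_2 = (0.7143, -3.7143, 0.1429, 2.2857, 4.1429)

a_1 = (2, -2, -1, -2, -1); ‖a_1‖ = 3.7417, so e_1 = (0.5345, -0.5345, -0.2673, -0.5345, -0.2673).
e_1·a_2 = 0.5345·1 + (-0.5345)·(-4) + (-0.2673)·0 + (-0.5345)·2 + (-0.2673)·4 = 0.5345.
u_2 = a_2 − 0.5345·e_1 = (0.7143, -3.7143, 0.1429, 2.2857, 4.1429).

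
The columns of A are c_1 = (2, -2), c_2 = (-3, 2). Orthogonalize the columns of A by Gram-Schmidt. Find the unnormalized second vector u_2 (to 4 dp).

c_1 = (2, -2); ‖c_1‖ = 2.8284, so e_1 = (0.7071, -0.7071).
e_1·c_2 = 0.7071·(-3) + (-0.7071)·2 = -3.5355.
u_2 = c_2 + 3.5355·e_1 = (-0.5000, -0.5000).

u_2 = (-0.5000, -0.5000)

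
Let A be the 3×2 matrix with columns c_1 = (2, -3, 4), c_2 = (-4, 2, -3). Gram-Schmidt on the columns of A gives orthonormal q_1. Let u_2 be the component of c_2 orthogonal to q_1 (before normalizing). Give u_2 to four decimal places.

u_2 = (-2.2069, -0.6897, 0.5862)

c_1 = (2, -3, 4); ‖c_1‖ = 5.3852, so q_1 = (0.3714, -0.5571, 0.7428).
q_1·c_2 = 0.3714·(-4) + (-0.5571)·2 + 0.7428·(-3) = -4.8281.
u_2 = c_2 + 4.8281·q_1 = (-2.2069, -0.6897, 0.5862).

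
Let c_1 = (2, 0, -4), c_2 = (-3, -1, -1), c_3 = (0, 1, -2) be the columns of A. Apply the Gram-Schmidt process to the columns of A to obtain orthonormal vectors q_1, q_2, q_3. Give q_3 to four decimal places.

c_1 = (2, 0, -4); ‖c_1‖ = 4.4721, so q_1 = (0.4472, 0.0000, -0.8944).
q_1·c_2 = 0.4472·(-3) + 0.0000·(-1) + (-0.8944)·(-1) = -0.4472.
u_2 = c_2 + 0.4472·q_1 = (-2.8000, -1.0000, -1.4000).
‖u_2‖ = 3.2863, so q_2 = (-0.8520, -0.3043, -0.4260).
q_1·c_3 = 0.4472·0 + 0.0000·1 + (-0.8944)·(-2) = 1.7889; q_2·c_3 = (-0.8520)·0 + (-0.3043)·1 + (-0.4260)·(-2) = 0.5477.
u_3 = c_3 − 1.7889·q_1 − 0.5477·q_2 = (-0.3333, 1.1667, -0.1667).
‖u_3‖ = 1.2247, so q_3 = (-0.2722, 0.9526, -0.1361).

q_3 = (-0.2722, 0.9526, -0.1361)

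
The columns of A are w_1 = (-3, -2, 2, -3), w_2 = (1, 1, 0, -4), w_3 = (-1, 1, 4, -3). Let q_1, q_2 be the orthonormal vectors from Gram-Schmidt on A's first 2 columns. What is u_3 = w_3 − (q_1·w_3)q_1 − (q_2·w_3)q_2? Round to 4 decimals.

w_1 = (-3, -2, 2, -3); ‖w_1‖ = 5.0990, so q_1 = (-0.5883, -0.3922, 0.3922, -0.5883).
q_1·w_2 = (-0.5883)·1 + (-0.3922)·1 + 0.3922·0 + (-0.5883)·(-4) = 1.3728.
u_2 = w_2 − 1.3728·q_1 = (1.8077, 1.5385, -0.5385, -3.1923).
‖u_2‖ = 4.0144, so q_2 = (0.4503, 0.3832, -0.1341, -0.7952).
q_1·w_3 = (-0.5883)·(-1) + (-0.3922)·1 + 0.3922·4 + (-0.5883)·(-3) = 3.5301; q_2·w_3 = 0.4503·(-1) + 0.3832·1 + (-0.1341)·4 + (-0.7952)·(-3) = 1.7820.
u_3 = w_3 − 3.5301·q_1 − 1.7820·q_2 = (0.2745, 1.7017, 2.8544, 0.4940).

u_3 = (0.2745, 1.7017, 2.8544, 0.4940)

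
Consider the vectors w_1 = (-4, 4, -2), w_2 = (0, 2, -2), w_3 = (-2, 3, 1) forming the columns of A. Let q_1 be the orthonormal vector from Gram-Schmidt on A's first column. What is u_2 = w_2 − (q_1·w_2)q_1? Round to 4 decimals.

u_2 = (1.3333, 0.6667, -1.3333)

w_1 = (-4, 4, -2); ‖w_1‖ = 6.0000, so q_1 = (-0.6667, 0.6667, -0.3333).
q_1·w_2 = (-0.6667)·0 + 0.6667·2 + (-0.3333)·(-2) = 2.0000.
u_2 = w_2 − 2.0000·q_1 = (1.3333, 0.6667, -1.3333).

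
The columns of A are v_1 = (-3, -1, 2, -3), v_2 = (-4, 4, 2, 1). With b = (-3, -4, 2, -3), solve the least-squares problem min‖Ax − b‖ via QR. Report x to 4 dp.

x = (1.2844, -0.3935)

v_1 = (-3, -1, 2, -3); ‖v_1‖ = 4.7958, so e_1 = (-0.6255, -0.2085, 0.4170, -0.6255).
e_1·v_2 = (-0.6255)·(-4) + (-0.2085)·4 + 0.4170·2 + (-0.6255)·1 = 1.8766.
u_2 = v_2 − 1.8766·e_1 = (-2.8261, 4.3913, 1.2174, 2.1739).
‖u_2‖ = 5.7860, so e_2 = (-0.4884, 0.7589, 0.2104, 0.3757).
Qᵀb = (5.4214, -2.2768).
Back-substitute: x_2 = -2.2768/5.7860 = -0.3935.
x_1 = (5.4214 − 1.8766·(-0.3935))/4.7958 = 1.2844.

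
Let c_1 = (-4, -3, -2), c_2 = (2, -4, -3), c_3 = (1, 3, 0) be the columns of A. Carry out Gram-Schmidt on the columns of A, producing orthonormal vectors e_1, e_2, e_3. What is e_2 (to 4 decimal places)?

e_2 = (0.6685, -0.5867, -0.4571)

c_1 = (-4, -3, -2); ‖c_1‖ = 5.3852, so e_1 = (-0.7428, -0.5571, -0.3714).
e_1·c_2 = (-0.7428)·2 + (-0.5571)·(-4) + (-0.3714)·(-3) = 1.8570.
u_2 = c_2 − 1.8570·e_1 = (3.3793, -2.9655, -2.3103).
‖u_2‖ = 5.0549, so e_2 = (0.6685, -0.5867, -0.4571).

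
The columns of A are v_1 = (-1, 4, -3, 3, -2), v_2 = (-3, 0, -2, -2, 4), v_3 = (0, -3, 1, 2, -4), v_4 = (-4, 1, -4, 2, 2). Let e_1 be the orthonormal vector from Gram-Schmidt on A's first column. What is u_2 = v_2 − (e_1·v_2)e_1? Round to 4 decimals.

e_1 = v_1/‖v_1‖ = (-1, 4, -3, 3, -2)/6.2450 = (-0.1601, 0.6405, -0.4804, 0.4804, -0.3203).
r_{12} = e_1·v_2 = -0.8006.
u_2 = v_2 + 0.8006·e_1 = (-3.1282, 0.5128, -2.3846, -1.6154, 3.7436).

u_2 = (-3.1282, 0.5128, -2.3846, -1.6154, 3.7436)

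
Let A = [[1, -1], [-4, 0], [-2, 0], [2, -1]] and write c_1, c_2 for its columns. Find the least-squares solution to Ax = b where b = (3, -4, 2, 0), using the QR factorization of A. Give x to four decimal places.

c_1 = (1, -4, -2, 2); ‖c_1‖ = 5.0000, so e_1 = (0.2000, -0.8000, -0.4000, 0.4000).
e_1·c_2 = 0.2000·(-1) + (-0.8000)·0 + (-0.4000)·0 + 0.4000·(-1) = -0.6000.
u_2 = c_2 + 0.6000·e_1 = (-0.8800, -0.4800, -0.2400, -0.7600).
‖u_2‖ = 1.2806, so e_2 = (-0.6872, -0.3748, -0.1874, -0.5935).
Qᵀb = (3.0000, -0.9370).
Back-substitute: x_2 = -0.9370/1.2806 = -0.7317.
x_1 = (3.0000 + 0.6000·(-0.7317))/5.0000 = 0.5122.

x = (0.5122, -0.7317)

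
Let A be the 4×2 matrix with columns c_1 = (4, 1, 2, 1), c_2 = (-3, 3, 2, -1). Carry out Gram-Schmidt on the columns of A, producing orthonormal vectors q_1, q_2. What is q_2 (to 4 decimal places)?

c_1 = (4, 1, 2, 1); ‖c_1‖ = 4.6904, so q_1 = (0.8528, 0.2132, 0.4264, 0.2132).
q_1·c_2 = 0.8528·(-3) + 0.2132·3 + 0.4264·2 + 0.2132·(-1) = -1.2792.
u_2 = c_2 + 1.2792·q_1 = (-1.9091, 3.2727, 2.5455, -0.7273).
‖u_2‖ = 4.6221, so q_2 = (-0.4130, 0.7081, 0.5507, -0.1573).

q_2 = (-0.4130, 0.7081, 0.5507, -0.1573)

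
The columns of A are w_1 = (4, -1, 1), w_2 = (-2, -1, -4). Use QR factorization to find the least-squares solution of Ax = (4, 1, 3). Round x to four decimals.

q_1 = w_1/‖w_1‖ = (4, -1, 1)/4.2426 = (0.9428, -0.2357, 0.2357).
r_{12} = q_1·w_2 = -2.5927.
u_2 = w_2 + 2.5927·q_1 = (0.4444, -1.6111, -3.3889).
‖u_2‖ = 3.7786, so q_2 = (0.1176, -0.4264, -0.8969).
Qᵀb = (4.2426, -2.6465).
Back-substitute: x_2 = -2.6465/3.7786 = -0.7004.
x_1 = (4.2426 + 2.5927·(-0.7004))/4.2426 = 0.5720.

x = (0.5720, -0.7004)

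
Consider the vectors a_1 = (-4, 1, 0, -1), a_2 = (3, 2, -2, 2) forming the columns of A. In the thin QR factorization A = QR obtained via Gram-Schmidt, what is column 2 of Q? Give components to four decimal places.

a_1 = (-4, 1, 0, -1); ‖a_1‖ = 4.2426, so e_1 = (-0.9428, 0.2357, 0.0000, -0.2357).
e_1·a_2 = (-0.9428)·3 + 0.2357·2 + 0.0000·(-2) + (-0.2357)·2 = -2.8284.
u_2 = a_2 + 2.8284·e_1 = (0.3333, 2.6667, -2.0000, 1.3333).
‖u_2‖ = 3.6056, so e_2 = (0.0925, 0.7396, -0.5547, 0.3698).

e_2 = (0.0925, 0.7396, -0.5547, 0.3698)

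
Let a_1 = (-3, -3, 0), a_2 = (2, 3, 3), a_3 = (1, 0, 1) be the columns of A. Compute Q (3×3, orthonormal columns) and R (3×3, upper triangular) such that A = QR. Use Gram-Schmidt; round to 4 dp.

Q = [[-0.7071, -0.1622, 0.6882], [-0.7071, 0.1622, -0.6882], [0.0000, 0.9733, 0.2294]], R = [[4.2426, -3.5355, -0.7071], [0.0000, 3.0822, 0.8111], [0.0000, 0.0000, 0.9177]]

a_1 = (-3, -3, 0); ‖a_1‖ = 4.2426, so e_1 = (-0.7071, -0.7071, 0.0000).
e_1·a_2 = (-0.7071)·2 + (-0.7071)·3 + 0.0000·3 = -3.5355.
u_2 = a_2 + 3.5355·e_1 = (-0.5000, 0.5000, 3.0000).
‖u_2‖ = 3.0822, so e_2 = (-0.1622, 0.1622, 0.9733).
e_1·a_3 = (-0.7071)·1 + (-0.7071)·0 + 0.0000·1 = -0.7071; e_2·a_3 = (-0.1622)·1 + 0.1622·0 + 0.9733·1 = 0.8111.
u_3 = a_3 + 0.7071·e_1 − 0.8111·e_2 = (0.6316, -0.6316, 0.2105).
‖u_3‖ = 0.9177, so e_3 = (0.6882, -0.6882, 0.2294).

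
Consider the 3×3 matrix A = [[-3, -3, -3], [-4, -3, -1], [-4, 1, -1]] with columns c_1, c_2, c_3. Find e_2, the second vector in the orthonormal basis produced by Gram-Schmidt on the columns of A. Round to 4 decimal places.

c_1 = (-3, -4, -4); ‖c_1‖ = 6.4031, so e_1 = (-0.4685, -0.6247, -0.6247).
e_1·c_2 = (-0.4685)·(-3) + (-0.6247)·(-3) + (-0.6247)·1 = 2.6550.
u_2 = c_2 − 2.6550·e_1 = (-1.7561, -1.3415, 2.6585).
‖u_2‖ = 3.4571, so e_2 = (-0.5080, -0.3880, 0.7690).

e_2 = (-0.5080, -0.3880, 0.7690)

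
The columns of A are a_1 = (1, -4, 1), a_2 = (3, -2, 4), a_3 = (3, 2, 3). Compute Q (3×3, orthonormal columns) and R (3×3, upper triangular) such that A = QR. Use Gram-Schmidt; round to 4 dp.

Q = [[0.2357, 0.5334, 0.8124], [-0.9428, 0.3282, 0.0580], [0.2357, 0.7796, -0.5803]], R = [[4.2426, 3.5355, -0.4714], [0.0000, 4.0620, 4.5954], [0.0000, 0.0000, 0.8124]]

a_1 = (1, -4, 1); ‖a_1‖ = 4.2426, so e_1 = (0.2357, -0.9428, 0.2357).
e_1·a_2 = 0.2357·3 + (-0.9428)·(-2) + 0.2357·4 = 3.5355.
u_2 = a_2 − 3.5355·e_1 = (2.1667, 1.3333, 3.1667).
‖u_2‖ = 4.0620, so e_2 = (0.5334, 0.3282, 0.7796).
e_1·a_3 = 0.2357·3 + (-0.9428)·2 + 0.2357·3 = -0.4714; e_2·a_3 = 0.5334·3 + 0.3282·2 + 0.7796·3 = 4.5954.
u_3 = a_3 + 0.4714·e_1 − 4.5954·e_2 = (0.6599, 0.0471, -0.4714).
‖u_3‖ = 0.8124, so e_3 = (0.8124, 0.0580, -0.5803).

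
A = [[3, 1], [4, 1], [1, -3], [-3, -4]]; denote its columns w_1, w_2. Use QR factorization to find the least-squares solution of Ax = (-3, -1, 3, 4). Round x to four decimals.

x = (-0.1887, -0.9623)

w_1 = (3, 4, 1, -3); ‖w_1‖ = 5.9161, so e_1 = (0.5071, 0.6761, 0.1690, -0.5071).
e_1·w_2 = 0.5071·1 + 0.6761·1 + 0.1690·(-3) + (-0.5071)·(-4) = 2.7045.
u_2 = w_2 − 2.7045·e_1 = (-0.3714, -0.8286, -3.4571, -2.6286).
‖u_2‖ = 4.4369, so e_2 = (-0.0837, -0.1867, -0.7792, -0.5924).
Qᵀb = (-3.7187, -4.2694).
Back-substitute: x_2 = -4.2694/4.4369 = -0.9623.
x_1 = (-3.7187 − 2.7045·(-0.9623))/5.9161 = -0.1887.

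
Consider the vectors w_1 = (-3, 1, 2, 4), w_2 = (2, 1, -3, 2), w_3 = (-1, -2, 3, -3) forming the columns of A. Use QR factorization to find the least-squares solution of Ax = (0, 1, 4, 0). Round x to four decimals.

w_1 = (-3, 1, 2, 4); ‖w_1‖ = 5.4772, so q_1 = (-0.5477, 0.1826, 0.3651, 0.7303).
q_1·w_2 = (-0.5477)·2 + 0.1826·1 + 0.3651·(-3) + 0.7303·2 = -0.5477.
u_2 = w_2 + 0.5477·q_1 = (1.7000, 1.1000, -2.8000, 2.4000).
‖u_2‖ = 4.2071, so q_2 = (0.4041, 0.2615, -0.6655, 0.5705).
q_1·w_3 = (-0.5477)·(-1) + 0.1826·(-2) + 0.3651·3 + 0.7303·(-3) = -0.9129; q_2·w_3 = 0.4041·(-1) + 0.2615·(-2) + (-0.6655)·3 + 0.5705·(-3) = -4.6350.
u_3 = w_3 + 0.9129·q_1 + 4.6350·q_2 = (0.3729, -0.6215, 0.2486, 0.3107).
‖u_3‖ = 0.8268, so q_3 = (0.4510, -0.7516, 0.3007, 0.3758).
Qᵀb = (1.6432, -2.4007, 0.4510).
Back-substitute: x_3 = 0.4510/0.8268 = 0.5455.
x_2 = (-2.4007 + 4.6350·0.5455)/4.2071 = 0.0303.
x_1 = (1.6432 + 0.5477·0.0303 + 0.9129·0.5455)/5.4772 = 0.3939.

x = (0.3939, 0.0303, 0.5455)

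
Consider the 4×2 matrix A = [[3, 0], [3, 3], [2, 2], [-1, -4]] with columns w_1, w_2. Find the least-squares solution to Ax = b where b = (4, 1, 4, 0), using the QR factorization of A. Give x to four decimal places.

x = (1.2698, -0.3651)

q_1 = w_1/‖w_1‖ = (3, 3, 2, -1)/4.7958 = (0.6255, 0.6255, 0.4170, -0.2085).
r_{12} = q_1·w_2 = 3.5447.
u_2 = w_2 − 3.5447·q_1 = (-2.2174, 0.7826, 0.5217, -3.2609).
‖u_2‖ = 4.0540, so q_2 = (-0.5470, 0.1930, 0.1287, -0.8044).
Qᵀb = (4.7958, -1.4800).
Back-substitute: x_2 = -1.4800/4.0540 = -0.3651.
x_1 = (4.7958 − 3.5447·(-0.3651))/4.7958 = 1.2698.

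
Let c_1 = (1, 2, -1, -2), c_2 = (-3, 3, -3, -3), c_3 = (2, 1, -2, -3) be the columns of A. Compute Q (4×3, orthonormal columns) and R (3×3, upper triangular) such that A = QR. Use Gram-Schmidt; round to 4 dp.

Q = [[0.3162, -0.9037, 0.1826], [0.6325, 0.1291, -0.7303], [-0.3162, -0.3873, -0.5477], [-0.6325, -0.1291, -0.3651]], R = [[3.1623, 3.7947, 3.7947], [0.0000, 4.6476, -0.5164], [0.0000, 0.0000, 1.8257]]

c_1 = (1, 2, -1, -2); ‖c_1‖ = 3.1623, so e_1 = (0.3162, 0.6325, -0.3162, -0.6325).
e_1·c_2 = 0.3162·(-3) + 0.6325·3 + (-0.3162)·(-3) + (-0.6325)·(-3) = 3.7947.
u_2 = c_2 − 3.7947·e_1 = (-4.2000, 0.6000, -1.8000, -0.6000).
‖u_2‖ = 4.6476, so e_2 = (-0.9037, 0.1291, -0.3873, -0.1291).
e_1·c_3 = 0.3162·2 + 0.6325·1 + (-0.3162)·(-2) + (-0.6325)·(-3) = 3.7947; e_2·c_3 = (-0.9037)·2 + 0.1291·1 + (-0.3873)·(-2) + (-0.1291)·(-3) = -0.5164.
u_3 = c_3 − 3.7947·e_1 + 0.5164·e_2 = (0.3333, -1.3333, -1.0000, -0.6667).
‖u_3‖ = 1.8257, so e_3 = (0.1826, -0.7303, -0.5477, -0.3651).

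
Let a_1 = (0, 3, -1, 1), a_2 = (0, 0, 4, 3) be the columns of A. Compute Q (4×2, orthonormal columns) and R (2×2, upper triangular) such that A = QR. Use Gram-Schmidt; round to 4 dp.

Q = [[0.0000, 0.0000], [0.9045, 0.0546], [-0.3015, 0.7832], [0.3015, 0.6193]], R = [[3.3166, -0.3015], [0.0000, 4.9909]]

e_1 = a_1/‖a_1‖ = (0, 3, -1, 1)/3.3166 = (0.0000, 0.9045, -0.3015, 0.3015).
r_{12} = e_1·a_2 = -0.3015.
u_2 = a_2 + 0.3015·e_1 = (0.0000, 0.2727, 3.9091, 3.0909).
‖u_2‖ = 4.9909, so e_2 = (0.0000, 0.0546, 0.7832, 0.6193).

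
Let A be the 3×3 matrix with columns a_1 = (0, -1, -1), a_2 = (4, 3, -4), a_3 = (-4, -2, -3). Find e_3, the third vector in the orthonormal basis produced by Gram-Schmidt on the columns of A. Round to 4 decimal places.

e_1 = a_1/‖a_1‖ = (0, -1, -1)/1.4142 = (0.0000, -0.7071, -0.7071).
r_{12} = e_1·a_2 = 0.7071.
u_2 = a_2 − 0.7071·e_1 = (4.0000, 3.5000, -3.5000).
‖u_2‖ = 6.3640, so e_2 = (0.6285, 0.5500, -0.5500).
r_{13} = e_1·a_3 = 3.5355; r_{23} = e_2·a_3 = -1.9642.
u_3 = a_3 − 3.5355·e_1 + 1.9642·e_2 = (-2.7654, 1.5802, -1.5802).
‖u_3‖ = 3.5556, so e_3 = (-0.7778, 0.4444, -0.4444).

e_3 = (-0.7778, 0.4444, -0.4444)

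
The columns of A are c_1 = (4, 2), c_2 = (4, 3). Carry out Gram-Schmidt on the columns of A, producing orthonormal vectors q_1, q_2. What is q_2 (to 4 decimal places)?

q_2 = (-0.4472, 0.8944)

q_1 = c_1/‖c_1‖ = (4, 2)/4.4721 = (0.8944, 0.4472).
r_{12} = q_1·c_2 = 4.9193.
u_2 = c_2 − 4.9193·q_1 = (-0.4000, 0.8000).
‖u_2‖ = 0.8944, so q_2 = (-0.4472, 0.8944).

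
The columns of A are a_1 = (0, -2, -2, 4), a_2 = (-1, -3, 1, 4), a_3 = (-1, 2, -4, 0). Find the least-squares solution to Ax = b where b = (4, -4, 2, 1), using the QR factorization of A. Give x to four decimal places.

a_1 = (0, -2, -2, 4); ‖a_1‖ = 4.8990, so q_1 = (0.0000, -0.4082, -0.4082, 0.8165).
q_1·a_2 = 0.0000·(-1) + (-0.4082)·(-3) + (-0.4082)·1 + 0.8165·4 = 4.0825.
u_2 = a_2 − 4.0825·q_1 = (-1.0000, -1.3333, 2.6667, 0.6667).
‖u_2‖ = 3.2146, so q_2 = (-0.3111, -0.4148, 0.8296, 0.2074).
q_1·a_3 = 0.0000·(-1) + (-0.4082)·2 + (-0.4082)·(-4) + 0.8165·0 = 0.8165; q_2·a_3 = (-0.3111)·(-1) + (-0.4148)·2 + 0.8296·(-4) + 0.2074·0 = -3.8367.
u_3 = a_3 − 0.8165·q_1 + 3.8367·q_2 = (-2.1935, 0.7419, -0.4839, 0.1290).
‖u_3‖ = 2.3692, so q_3 = (-0.9259, 0.3132, -0.2042, 0.0545).
Qᵀb = (1.6330, 2.2813, -5.3102).
Back-substitute: x_3 = -5.3102/2.3692 = -2.2414.
x_2 = (2.2813 + 3.8367·(-2.2414))/3.2146 = -1.9655.
x_1 = (1.6330 − 4.0825·(-1.9655) − 0.8165·(-2.2414))/4.8990 = 2.3448.

x = (2.3448, -1.9655, -2.2414)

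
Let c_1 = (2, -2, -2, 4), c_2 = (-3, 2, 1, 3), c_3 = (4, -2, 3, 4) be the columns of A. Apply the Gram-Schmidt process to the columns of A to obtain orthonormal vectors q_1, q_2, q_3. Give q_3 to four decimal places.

q_3 = (0.4369, -0.0649, 0.8773, 0.1877)

c_1 = (2, -2, -2, 4); ‖c_1‖ = 5.2915, so q_1 = (0.3780, -0.3780, -0.3780, 0.7559).
q_1·c_2 = 0.3780·(-3) + (-0.3780)·2 + (-0.3780)·1 + 0.7559·3 = 0.0000.
u_2 = c_2 − 0.0000·q_1 = (-3.0000, 2.0000, 1.0000, 3.0000).
‖u_2‖ = 4.7958, so q_2 = (-0.6255, 0.4170, 0.2085, 0.6255).
q_1·c_3 = 0.3780·4 + (-0.3780)·(-2) + (-0.3780)·3 + 0.7559·4 = 4.1576; q_2·c_3 = (-0.6255)·4 + 0.4170·(-2) + 0.2085·3 + 0.6255·4 = -0.2085.
u_3 = c_3 − 4.1576·q_1 + 0.2085·q_2 = (2.2981, -0.3416, 4.6149, 0.9876).
‖u_3‖ = 5.2603, so q_3 = (0.4369, -0.0649, 0.8773, 0.1877).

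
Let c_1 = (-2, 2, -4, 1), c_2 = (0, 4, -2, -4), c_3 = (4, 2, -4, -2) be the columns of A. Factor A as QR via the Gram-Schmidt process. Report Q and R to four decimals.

Q = [[-0.4000, 0.1746, 0.8588], [0.4000, 0.5528, -0.1496], [-0.8000, -0.0145, -0.4814], [0.2000, -0.8147, 0.0911]], R = [[5.0000, 2.4000, 2.0000], [0.0000, 5.4991, 3.4915], [0.0000, 0.0000, 4.8795]]

c_1 = (-2, 2, -4, 1); ‖c_1‖ = 5.0000, so q_1 = (-0.4000, 0.4000, -0.8000, 0.2000).
q_1·c_2 = (-0.4000)·0 + 0.4000·4 + (-0.8000)·(-2) + 0.2000·(-4) = 2.4000.
u_2 = c_2 − 2.4000·q_1 = (0.9600, 3.0400, -0.0800, -4.4800).
‖u_2‖ = 5.4991, so q_2 = (0.1746, 0.5528, -0.0145, -0.8147).
q_1·c_3 = (-0.4000)·4 + 0.4000·2 + (-0.8000)·(-4) + 0.2000·(-2) = 2.0000; q_2·c_3 = 0.1746·4 + 0.5528·2 + (-0.0145)·(-4) + (-0.8147)·(-2) = 3.4915.
u_3 = c_3 − 2.0000·q_1 − 3.4915·q_2 = (4.1905, -0.7302, -2.3492, 0.4444).
‖u_3‖ = 4.8795, so q_3 = (0.8588, -0.1496, -0.4814, 0.0911).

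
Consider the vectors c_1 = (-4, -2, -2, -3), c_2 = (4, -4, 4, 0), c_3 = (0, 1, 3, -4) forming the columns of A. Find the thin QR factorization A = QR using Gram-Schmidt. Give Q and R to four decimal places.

c_1 = (-4, -2, -2, -3); ‖c_1‖ = 5.7446, so e_1 = (-0.6963, -0.3482, -0.3482, -0.5222).
e_1·c_2 = (-0.6963)·4 + (-0.3482)·(-4) + (-0.3482)·4 + (-0.5222)·0 = -2.7852.
u_2 = c_2 + 2.7852·e_1 = (2.0606, -4.9697, 3.0303, -1.4545).
‖u_2‖ = 6.3437, so e_2 = (0.3248, -0.7834, 0.4777, -0.2293).
e_1·c_3 = (-0.6963)·0 + (-0.3482)·1 + (-0.3482)·3 + (-0.5222)·(-4) = 0.6963; e_2·c_3 = 0.3248·0 + (-0.7834)·1 + 0.4777·3 + (-0.2293)·(-4) = 1.5668.
u_3 = c_3 − 0.6963·e_1 − 1.5668·e_2 = (-0.0241, 2.4699, 2.4940, -3.2771).
‖u_3‖ = 4.8021, so e_3 = (-0.0050, 0.5143, 0.5194, -0.6824).

Q = [[-0.6963, 0.3248, -0.0050], [-0.3482, -0.7834, 0.5143], [-0.3482, 0.4777, 0.5194], [-0.5222, -0.2293, -0.6824]], R = [[5.7446, -2.7852, 0.6963], [0.0000, 6.3437, 1.5668], [0.0000, 0.0000, 4.8021]]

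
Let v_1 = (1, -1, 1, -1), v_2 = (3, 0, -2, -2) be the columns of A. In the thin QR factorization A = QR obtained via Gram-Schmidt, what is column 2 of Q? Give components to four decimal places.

v_1 = (1, -1, 1, -1); ‖v_1‖ = 2.0000, so e_1 = (0.5000, -0.5000, 0.5000, -0.5000).
e_1·v_2 = 0.5000·3 + (-0.5000)·0 + 0.5000·(-2) + (-0.5000)·(-2) = 1.5000.
u_2 = v_2 − 1.5000·e_1 = (2.2500, 0.7500, -2.7500, -1.2500).
‖u_2‖ = 3.8406, so e_2 = (0.5859, 0.1953, -0.7160, -0.3255).

e_2 = (0.5859, 0.1953, -0.7160, -0.3255)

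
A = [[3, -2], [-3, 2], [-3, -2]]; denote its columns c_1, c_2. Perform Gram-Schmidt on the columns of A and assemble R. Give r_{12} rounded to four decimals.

r_{12} = -1.1547

e_1 = c_1/‖c_1‖ = (3, -3, -3)/5.1962 = (0.5774, -0.5774, -0.5774).
r_{12} = e_1·c_2 = -1.1547.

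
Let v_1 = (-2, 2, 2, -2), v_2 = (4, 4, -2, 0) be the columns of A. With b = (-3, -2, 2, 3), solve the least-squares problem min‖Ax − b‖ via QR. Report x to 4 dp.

x = (-0.1714, -0.6857)

e_1 = v_1/‖v_1‖ = (-2, 2, 2, -2)/4.0000 = (-0.5000, 0.5000, 0.5000, -0.5000).
r_{12} = e_1·v_2 = -1.0000.
u_2 = v_2 + 1.0000·e_1 = (3.5000, 4.5000, -1.5000, -0.5000).
‖u_2‖ = 5.9161, so e_2 = (0.5916, 0.7606, -0.2535, -0.0845).
Qᵀb = (0.0000, -4.0567).
Back-substitute: x_2 = -4.0567/5.9161 = -0.6857.
x_1 = (0.0000 + 1.0000·(-0.6857))/4.0000 = -0.1714.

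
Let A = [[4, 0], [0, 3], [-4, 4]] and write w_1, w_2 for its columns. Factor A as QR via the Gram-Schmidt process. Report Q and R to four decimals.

w_1 = (4, 0, -4); ‖w_1‖ = 5.6569, so e_1 = (0.7071, 0.0000, -0.7071).
e_1·w_2 = 0.7071·0 + 0.0000·3 + (-0.7071)·4 = -2.8284.
u_2 = w_2 + 2.8284·e_1 = (2.0000, 3.0000, 2.0000).
‖u_2‖ = 4.1231, so e_2 = (0.4851, 0.7276, 0.4851).

Q = [[0.7071, 0.4851], [0.0000, 0.7276], [-0.7071, 0.4851]], R = [[5.6569, -2.8284], [0.0000, 4.1231]]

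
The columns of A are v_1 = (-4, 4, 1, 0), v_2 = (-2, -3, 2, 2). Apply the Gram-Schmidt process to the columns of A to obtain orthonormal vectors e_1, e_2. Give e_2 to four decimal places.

v_1 = (-4, 4, 1, 0); ‖v_1‖ = 5.7446, so e_1 = (-0.6963, 0.6963, 0.1741, 0.0000).
e_1·v_2 = (-0.6963)·(-2) + 0.6963·(-3) + 0.1741·2 + 0.0000·2 = -0.3482.
u_2 = v_2 + 0.3482·e_1 = (-2.2424, -2.7576, 2.0606, 2.0000).
‖u_2‖ = 4.5693, so e_2 = (-0.4908, -0.6035, 0.4510, 0.4377).

e_2 = (-0.4908, -0.6035, 0.4510, 0.4377)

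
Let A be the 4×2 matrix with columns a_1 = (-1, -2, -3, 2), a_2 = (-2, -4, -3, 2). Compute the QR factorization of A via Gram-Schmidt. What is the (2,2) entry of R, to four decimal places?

a_1 = (-1, -2, -3, 2); ‖a_1‖ = 4.2426, so e_1 = (-0.2357, -0.4714, -0.7071, 0.4714).
e_1·a_2 = (-0.2357)·(-2) + (-0.4714)·(-4) + (-0.7071)·(-3) + 0.4714·2 = 5.4212.
u_2 = a_2 − 5.4212·e_1 = (-0.7222, -1.4444, 0.8333, -0.5556).
r_{22} = ‖u_2‖ = 1.9003.

r_{22} = 1.9003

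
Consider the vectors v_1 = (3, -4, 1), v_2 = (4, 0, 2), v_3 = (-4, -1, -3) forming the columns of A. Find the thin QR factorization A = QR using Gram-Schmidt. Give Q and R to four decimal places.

v_1 = (3, -4, 1); ‖v_1‖ = 5.0990, so q_1 = (0.5883, -0.7845, 0.1961).
q_1·v_2 = 0.5883·4 + (-0.7845)·0 + 0.1961·2 = 2.7456.
u_2 = v_2 − 2.7456·q_1 = (2.3846, 2.1538, 1.4615).
‖u_2‖ = 3.5301, so q_2 = (0.6755, 0.6101, 0.4140).
q_1·v_3 = 0.5883·(-4) + (-0.7845)·(-1) + 0.1961·(-3) = -2.1573; q_2·v_3 = 0.6755·(-4) + 0.6101·(-1) + 0.4140·(-3) = -4.5543.
u_3 = v_3 + 2.1573·q_1 + 4.5543·q_2 = (0.3457, 0.0864, -0.6914).
‖u_3‖ = 0.7778, so q_3 = (0.4444, 0.1111, -0.8889).

Q = [[0.5883, 0.6755, 0.4444], [-0.7845, 0.6101, 0.1111], [0.1961, 0.4140, -0.8889]], R = [[5.0990, 2.7456, -2.1573], [0.0000, 3.5301, -4.5543], [0.0000, 0.0000, 0.7778]]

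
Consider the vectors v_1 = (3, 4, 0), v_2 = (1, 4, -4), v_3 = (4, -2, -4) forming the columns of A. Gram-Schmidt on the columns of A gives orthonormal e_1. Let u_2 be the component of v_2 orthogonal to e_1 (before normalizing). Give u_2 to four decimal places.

e_1 = v_1/‖v_1‖ = (3, 4, 0)/5.0000 = (0.6000, 0.8000, 0.0000).
r_{12} = e_1·v_2 = 3.8000.
u_2 = v_2 − 3.8000·e_1 = (-1.2800, 0.9600, -4.0000).

u_2 = (-1.2800, 0.9600, -4.0000)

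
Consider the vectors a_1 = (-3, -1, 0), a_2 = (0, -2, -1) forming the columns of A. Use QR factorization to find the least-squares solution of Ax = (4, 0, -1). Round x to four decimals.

a_1 = (-3, -1, 0); ‖a_1‖ = 3.1623, so q_1 = (-0.9487, -0.3162, 0.0000).
q_1·a_2 = (-0.9487)·0 + (-0.3162)·(-2) + 0.0000·(-1) = 0.6325.
u_2 = a_2 − 0.6325·q_1 = (0.6000, -1.8000, -1.0000).
‖u_2‖ = 2.1448, so q_2 = (0.2798, -0.8393, -0.4663).
Qᵀb = (-3.7947, 1.5853).
Back-substitute: x_2 = 1.5853/2.1448 = 0.7391.
x_1 = (-3.7947 − 0.6325·0.7391)/3.1623 = -1.3478.

x = (-1.3478, 0.7391)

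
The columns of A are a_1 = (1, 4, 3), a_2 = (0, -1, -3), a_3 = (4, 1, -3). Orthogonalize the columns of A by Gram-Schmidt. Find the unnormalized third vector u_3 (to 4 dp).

u_3 = (2.9670, -0.9890, 0.3297)

a_1 = (1, 4, 3); ‖a_1‖ = 5.0990, so q_1 = (0.1961, 0.7845, 0.5883).
q_1·a_2 = 0.1961·0 + 0.7845·(-1) + 0.5883·(-3) = -2.5495.
u_2 = a_2 + 2.5495·q_1 = (0.5000, 1.0000, -1.5000).
‖u_2‖ = 1.8708, so q_2 = (0.2673, 0.5345, -0.8018).
q_1·a_3 = 0.1961·4 + 0.7845·1 + 0.5883·(-3) = -0.1961; q_2·a_3 = 0.2673·4 + 0.5345·1 + (-0.8018)·(-3) = 4.0089.
u_3 = a_3 + 0.1961·q_1 − 4.0089·q_2 = (2.9670, -0.9890, 0.3297).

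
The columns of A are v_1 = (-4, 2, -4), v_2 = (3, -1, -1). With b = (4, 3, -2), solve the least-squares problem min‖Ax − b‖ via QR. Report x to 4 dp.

x = (0.2973, 1.2703)

v_1 = (-4, 2, -4); ‖v_1‖ = 6.0000, so e_1 = (-0.6667, 0.3333, -0.6667).
e_1·v_2 = (-0.6667)·3 + 0.3333·(-1) + (-0.6667)·(-1) = -1.6667.
u_2 = v_2 + 1.6667·e_1 = (1.8889, -0.4444, -2.1111).
‖u_2‖ = 2.8674, so e_2 = (0.6587, -0.1550, -0.7362).
Qᵀb = (-0.3333, 3.6424).
Back-substitute: x_2 = 3.6424/2.8674 = 1.2703.
x_1 = (-0.3333 + 1.6667·1.2703)/6.0000 = 0.2973.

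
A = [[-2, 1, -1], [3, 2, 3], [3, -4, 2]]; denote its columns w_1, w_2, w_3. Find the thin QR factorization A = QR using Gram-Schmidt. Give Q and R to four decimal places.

Q = [[-0.4264, 0.0641, 0.9023], [0.6396, 0.7267, 0.2506], [0.6396, -0.6840, 0.3509]], R = [[4.6904, -1.7056, 3.6244], [0.0000, 4.2533, 0.7481], [0.0000, 0.0000, 0.5514]]

w_1 = (-2, 3, 3); ‖w_1‖ = 4.6904, so q_1 = (-0.4264, 0.6396, 0.6396).
q_1·w_2 = (-0.4264)·1 + 0.6396·2 + 0.6396·(-4) = -1.7056.
u_2 = w_2 + 1.7056·q_1 = (0.2727, 3.0909, -2.9091).
‖u_2‖ = 4.2533, so q_2 = (0.0641, 0.7267, -0.6840).
q_1·w_3 = (-0.4264)·(-1) + 0.6396·3 + 0.6396·2 = 3.6244; q_2·w_3 = 0.0641·(-1) + 0.7267·3 + (-0.6840)·2 = 0.7481.
u_3 = w_3 − 3.6244·q_1 − 0.7481·q_2 = (0.4975, 0.1382, 0.1935).
‖u_3‖ = 0.5514, so q_3 = (0.9023, 0.2506, 0.3509).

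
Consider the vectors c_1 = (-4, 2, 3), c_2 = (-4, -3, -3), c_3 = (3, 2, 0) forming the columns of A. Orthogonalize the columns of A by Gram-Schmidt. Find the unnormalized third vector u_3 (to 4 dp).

e_1 = c_1/‖c_1‖ = (-4, 2, 3)/5.3852 = (-0.7428, 0.3714, 0.5571).
r_{12} = e_1·c_2 = 0.1857.
u_2 = c_2 − 0.1857·e_1 = (-3.8621, -3.0690, -3.1034).
‖u_2‖ = 5.8280, so e_2 = (-0.6627, -0.5266, -0.5325).
r_{13} = e_1·c_3 = -1.4856; r_{23} = e_2·c_3 = -3.0412.
u_3 = c_3 + 1.4856·e_1 + 3.0412·e_2 = (-0.1188, 0.9503, -0.7919).

u_3 = (-0.1188, 0.9503, -0.7919)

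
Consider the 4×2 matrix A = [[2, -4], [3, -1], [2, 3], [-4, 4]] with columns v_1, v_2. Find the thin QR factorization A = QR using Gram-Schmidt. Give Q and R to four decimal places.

q_1 = v_1/‖v_1‖ = (2, 3, 2, -4)/5.7446 = (0.3482, 0.5222, 0.3482, -0.6963).
r_{12} = q_1·v_2 = -3.6556.
u_2 = v_2 + 3.6556·q_1 = (-2.7273, 0.9091, 4.2727, 1.4545).
‖u_2‖ = 5.3513, so q_2 = (-0.5096, 0.1699, 0.7984, 0.2718).

Q = [[0.3482, -0.5096], [0.5222, 0.1699], [0.3482, 0.7984], [-0.6963, 0.2718]], R = [[5.7446, -3.6556], [0.0000, 5.3513]]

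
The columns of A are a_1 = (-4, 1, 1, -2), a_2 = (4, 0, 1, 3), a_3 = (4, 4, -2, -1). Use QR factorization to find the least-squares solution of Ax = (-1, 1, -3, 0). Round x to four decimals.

x = (-0.5890, -0.8381, 0.2203)

a_1 = (-4, 1, 1, -2); ‖a_1‖ = 4.6904, so e_1 = (-0.8528, 0.2132, 0.2132, -0.4264).
e_1·a_2 = (-0.8528)·4 + 0.2132·0 + 0.2132·1 + (-0.4264)·3 = -4.4772.
u_2 = a_2 + 4.4772·e_1 = (0.1818, 0.9545, 1.9545, 1.0909).
‖u_2‖ = 2.4402, so e_2 = (0.0745, 0.3912, 0.8010, 0.4471).
e_1·a_3 = (-0.8528)·4 + 0.2132·4 + 0.2132·(-2) + (-0.4264)·(-1) = -2.5584; e_2·a_3 = 0.0745·4 + 0.3912·4 + 0.8010·(-2) + 0.4471·(-1) = -0.1863.
u_3 = a_3 + 2.5584·e_1 + 0.1863·e_2 = (1.8321, 4.6183, -1.3053, -2.0076).
‖u_3‖ = 5.5154, so e_3 = (0.3322, 0.8373, -0.2367, -0.3640).
Qᵀb = (0.4264, -2.0863, 1.2152).
Back-substitute: x_3 = 1.2152/5.5154 = 0.2203.
x_2 = (-2.0863 + 0.1863·0.2203)/2.4402 = -0.8381.
x_1 = (0.4264 + 4.4772·(-0.8381) + 2.5584·0.2203)/4.6904 = -0.5890.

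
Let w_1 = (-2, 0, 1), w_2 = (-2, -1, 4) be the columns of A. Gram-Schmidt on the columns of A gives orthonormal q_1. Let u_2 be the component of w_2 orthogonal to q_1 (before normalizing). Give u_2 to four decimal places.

w_1 = (-2, 0, 1); ‖w_1‖ = 2.2361, so q_1 = (-0.8944, 0.0000, 0.4472).
q_1·w_2 = (-0.8944)·(-2) + 0.0000·(-1) + 0.4472·4 = 3.5777.
u_2 = w_2 − 3.5777·q_1 = (1.2000, -1.0000, 2.4000).

u_2 = (1.2000, -1.0000, 2.4000)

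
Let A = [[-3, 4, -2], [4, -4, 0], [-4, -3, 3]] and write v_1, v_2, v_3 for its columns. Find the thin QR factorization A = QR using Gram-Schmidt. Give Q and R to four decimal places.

v_1 = (-3, 4, -4); ‖v_1‖ = 6.4031, so q_1 = (-0.4685, 0.6247, -0.6247).
q_1·v_2 = (-0.4685)·4 + 0.6247·(-4) + (-0.6247)·(-3) = -2.4988.
u_2 = v_2 + 2.4988·q_1 = (2.8293, -2.4390, -4.5610).
‖u_2‖ = 5.8954, so q_2 = (0.4799, -0.4137, -0.7736).
q_1·v_3 = (-0.4685)·(-2) + 0.6247·0 + (-0.6247)·3 = -0.9370; q_2·v_3 = 0.4799·(-2) + (-0.4137)·0 + (-0.7736)·3 = -3.2808.
u_3 = v_3 + 0.9370·q_1 + 3.2808·q_2 = (-0.8646, -0.7719, -0.1235).
‖u_3‖ = 1.1656, so q_3 = (-0.7417, -0.6623, -0.1060).

Q = [[-0.4685, 0.4799, -0.7417], [0.6247, -0.4137, -0.6623], [-0.6247, -0.7736, -0.1060]], R = [[6.4031, -2.4988, -0.9370], [0.0000, 5.8954, -3.2808], [0.0000, 0.0000, 1.1656]]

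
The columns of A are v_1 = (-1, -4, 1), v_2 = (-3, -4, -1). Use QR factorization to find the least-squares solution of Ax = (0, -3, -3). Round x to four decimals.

v_1 = (-1, -4, 1); ‖v_1‖ = 4.2426, so q_1 = (-0.2357, -0.9428, 0.2357).
q_1·v_2 = (-0.2357)·(-3) + (-0.9428)·(-4) + 0.2357·(-1) = 4.2426.
u_2 = v_2 − 4.2426·q_1 = (-2.0000, 0.0000, -2.0000).
‖u_2‖ = 2.8284, so q_2 = (-0.7071, 0.0000, -0.7071).
Qᵀb = (2.1213, 2.1213).
Back-substitute: x_2 = 2.1213/2.8284 = 0.7500.
x_1 = (2.1213 − 4.2426·0.7500)/4.2426 = -0.2500.

x = (-0.2500, 0.7500)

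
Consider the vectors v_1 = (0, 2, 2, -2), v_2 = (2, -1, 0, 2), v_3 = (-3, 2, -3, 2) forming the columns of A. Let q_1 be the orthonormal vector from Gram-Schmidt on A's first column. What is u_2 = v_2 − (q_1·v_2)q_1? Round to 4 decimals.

v_1 = (0, 2, 2, -2); ‖v_1‖ = 3.4641, so q_1 = (0.0000, 0.5774, 0.5774, -0.5774).
q_1·v_2 = 0.0000·2 + 0.5774·(-1) + 0.5774·0 + (-0.5774)·2 = -1.7321.
u_2 = v_2 + 1.7321·q_1 = (2.0000, 0.0000, 1.0000, 1.0000).

u_2 = (2.0000, 0.0000, 1.0000, 1.0000)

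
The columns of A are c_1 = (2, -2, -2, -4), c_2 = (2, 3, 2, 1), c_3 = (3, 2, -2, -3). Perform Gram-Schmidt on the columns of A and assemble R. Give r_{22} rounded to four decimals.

r_{22} = 3.7985

c_1 = (2, -2, -2, -4); ‖c_1‖ = 5.2915, so q_1 = (0.3780, -0.3780, -0.3780, -0.7559).
q_1·c_2 = 0.3780·2 + (-0.3780)·3 + (-0.3780)·2 + (-0.7559)·1 = -1.8898.
u_2 = c_2 + 1.8898·q_1 = (2.7143, 2.2857, 1.2857, -0.4286).
r_{22} = ‖u_2‖ = 3.7985.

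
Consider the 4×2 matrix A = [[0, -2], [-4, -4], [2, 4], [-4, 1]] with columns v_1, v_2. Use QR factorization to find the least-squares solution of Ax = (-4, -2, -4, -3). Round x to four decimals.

x = (0.5408, -0.3734)

v_1 = (0, -4, 2, -4); ‖v_1‖ = 6.0000, so e_1 = (0.0000, -0.6667, 0.3333, -0.6667).
e_1·v_2 = 0.0000·(-2) + (-0.6667)·(-4) + 0.3333·4 + (-0.6667)·1 = 3.3333.
u_2 = v_2 − 3.3333·e_1 = (-2.0000, -1.7778, 2.8889, 3.2222).
‖u_2‖ = 5.0881, so e_2 = (-0.3931, -0.3494, 0.5678, 0.6333).
Qᵀb = (2.0000, -1.8999).
Back-substitute: x_2 = -1.8999/5.0881 = -0.3734.
x_1 = (2.0000 − 3.3333·(-0.3734))/6.0000 = 0.5408.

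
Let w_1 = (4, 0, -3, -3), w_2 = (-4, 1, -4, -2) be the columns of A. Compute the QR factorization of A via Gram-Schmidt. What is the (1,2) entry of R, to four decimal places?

e_1 = w_1/‖w_1‖ = (4, 0, -3, -3)/5.8310 = (0.6860, 0.0000, -0.5145, -0.5145).
r_{12} = e_1·w_2 = 0.3430.

r_{12} = 0.3430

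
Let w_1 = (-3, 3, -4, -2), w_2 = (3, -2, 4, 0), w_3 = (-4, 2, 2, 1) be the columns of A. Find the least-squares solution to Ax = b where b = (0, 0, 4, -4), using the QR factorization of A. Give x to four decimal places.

w_1 = (-3, 3, -4, -2); ‖w_1‖ = 6.1644, so e_1 = (-0.4867, 0.4867, -0.6489, -0.3244).
e_1·w_2 = (-0.4867)·3 + 0.4867·(-2) + (-0.6489)·4 + (-0.3244)·0 = -5.0289.
u_2 = w_2 + 5.0289·e_1 = (0.5526, 0.4474, 0.7368, -1.6316).
‖u_2‖ = 1.9263, so e_2 = (0.2869, 0.2322, 0.3825, -0.8470).
e_1·w_3 = (-0.4867)·(-4) + 0.4867·2 + (-0.6489)·2 + (-0.3244)·1 = 1.2978; e_2·w_3 = 0.2869·(-4) + 0.2322·2 + 0.3825·2 + (-0.8470)·1 = -0.7650.
u_3 = w_3 − 1.2978·e_1 + 0.7650·e_2 = (-3.1489, 1.5461, 3.1348, 0.7730).
‖u_3‖ = 4.7677, so e_3 = (-0.6605, 0.3243, 0.6575, 0.1621).
Qᵀb = (-1.2978, 4.9181, 1.9814).
Back-substitute: x_3 = 1.9814/4.7677 = 0.4156.
x_2 = (4.9181 + 0.7650·0.4156)/1.9263 = 2.7183.
x_1 = (-1.2978 + 5.0289·2.7183 − 1.2978·0.4156)/6.1644 = 1.9195.

x = (1.9195, 2.7183, 0.4156)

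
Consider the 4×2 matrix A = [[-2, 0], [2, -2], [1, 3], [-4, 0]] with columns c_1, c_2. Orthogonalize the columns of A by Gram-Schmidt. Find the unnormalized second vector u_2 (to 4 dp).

c_1 = (-2, 2, 1, -4); ‖c_1‖ = 5.0000, so e_1 = (-0.4000, 0.4000, 0.2000, -0.8000).
e_1·c_2 = (-0.4000)·0 + 0.4000·(-2) + 0.2000·3 + (-0.8000)·0 = -0.2000.
u_2 = c_2 + 0.2000·e_1 = (-0.0800, -1.9200, 3.0400, -0.1600).

u_2 = (-0.0800, -1.9200, 3.0400, -0.1600)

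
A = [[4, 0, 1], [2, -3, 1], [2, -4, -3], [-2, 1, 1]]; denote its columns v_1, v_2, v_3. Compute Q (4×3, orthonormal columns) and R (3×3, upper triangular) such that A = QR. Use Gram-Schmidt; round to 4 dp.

e_1 = v_1/‖v_1‖ = (4, 2, 2, -2)/5.2915 = (0.7559, 0.3780, 0.3780, -0.3780).
r_{12} = e_1·v_2 = -3.0237.
u_2 = v_2 + 3.0237·e_1 = (2.2857, -1.8571, -2.8571, -0.1429).
‖u_2‖ = 4.1057, so e_2 = (0.5567, -0.4523, -0.6959, -0.0348).
r_{13} = e_1·v_3 = -0.3780; r_{23} = e_2·v_3 = 2.1573.
u_3 = v_3 + 0.3780·e_1 − 2.1573·e_2 = (0.0847, 2.1186, -1.3559, 0.9322).
‖u_3‖ = 2.6839, so e_3 = (0.0316, 0.7894, -0.5052, 0.3473).

Q = [[0.7559, 0.5567, 0.0316], [0.3780, -0.4523, 0.7894], [0.3780, -0.6959, -0.5052], [-0.3780, -0.0348, 0.3473]], R = [[5.2915, -3.0237, -0.3780], [0.0000, 4.1057, 2.1573], [0.0000, 0.0000, 2.6839]]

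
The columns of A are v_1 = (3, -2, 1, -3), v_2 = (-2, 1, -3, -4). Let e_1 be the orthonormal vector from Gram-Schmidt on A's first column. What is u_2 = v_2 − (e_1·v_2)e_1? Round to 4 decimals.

u_2 = (-2.1304, 1.0870, -3.0435, -3.8696)

v_1 = (3, -2, 1, -3); ‖v_1‖ = 4.7958, so e_1 = (0.6255, -0.4170, 0.2085, -0.6255).
e_1·v_2 = 0.6255·(-2) + (-0.4170)·1 + 0.2085·(-3) + (-0.6255)·(-4) = 0.2085.
u_2 = v_2 − 0.2085·e_1 = (-2.1304, 1.0870, -3.0435, -3.8696).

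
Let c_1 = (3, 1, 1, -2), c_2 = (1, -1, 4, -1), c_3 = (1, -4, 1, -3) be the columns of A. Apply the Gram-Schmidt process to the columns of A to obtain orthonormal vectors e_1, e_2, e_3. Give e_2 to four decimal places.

c_1 = (3, 1, 1, -2); ‖c_1‖ = 3.8730, so e_1 = (0.7746, 0.2582, 0.2582, -0.5164).
e_1·c_2 = 0.7746·1 + 0.2582·(-1) + 0.2582·4 + (-0.5164)·(-1) = 2.0656.
u_2 = c_2 − 2.0656·e_1 = (-0.6000, -1.5333, 3.4667, 0.0667).
‖u_2‖ = 3.8384, so e_2 = (-0.1563, -0.3995, 0.9032, 0.0174).

e_2 = (-0.1563, -0.3995, 0.9032, 0.0174)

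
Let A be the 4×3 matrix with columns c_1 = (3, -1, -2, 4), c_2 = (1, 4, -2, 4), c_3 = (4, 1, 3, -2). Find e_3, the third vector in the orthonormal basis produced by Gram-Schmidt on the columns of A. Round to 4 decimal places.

c_1 = (3, -1, -2, 4); ‖c_1‖ = 5.4772, so e_1 = (0.5477, -0.1826, -0.3651, 0.7303).
e_1·c_2 = 0.5477·1 + (-0.1826)·4 + (-0.3651)·(-2) + 0.7303·4 = 3.4689.
u_2 = c_2 − 3.4689·e_1 = (-0.9000, 4.6333, -0.7333, 1.4667).
‖u_2‖ = 4.9967, so e_2 = (-0.1801, 0.9273, -0.1468, 0.2935).
e_1·c_3 = 0.5477·4 + (-0.1826)·1 + (-0.3651)·3 + 0.7303·(-2) = -0.5477; e_2·c_3 = (-0.1801)·4 + 0.9273·1 + (-0.1468)·3 + 0.2935·(-2) = -0.8205.
u_3 = c_3 + 0.5477·e_1 + 0.8205·e_2 = (4.1522, 1.6609, 2.6796, -1.3591).
‖u_3‖ = 5.3876, so e_3 = (0.7707, 0.3083, 0.4974, -0.2523).

e_3 = (0.7707, 0.3083, 0.4974, -0.2523)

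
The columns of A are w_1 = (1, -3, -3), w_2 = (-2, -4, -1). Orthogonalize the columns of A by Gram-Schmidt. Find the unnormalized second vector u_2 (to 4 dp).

w_1 = (1, -3, -3); ‖w_1‖ = 4.3589, so e_1 = (0.2294, -0.6882, -0.6882).
e_1·w_2 = 0.2294·(-2) + (-0.6882)·(-4) + (-0.6882)·(-1) = 2.9824.
u_2 = w_2 − 2.9824·e_1 = (-2.6842, -1.9474, 1.0526).

u_2 = (-2.6842, -1.9474, 1.0526)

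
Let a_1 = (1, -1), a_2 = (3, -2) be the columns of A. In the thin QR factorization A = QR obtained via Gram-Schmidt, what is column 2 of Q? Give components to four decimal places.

e_2 = (0.7071, 0.7071)

a_1 = (1, -1); ‖a_1‖ = 1.4142, so e_1 = (0.7071, -0.7071).
e_1·a_2 = 0.7071·3 + (-0.7071)·(-2) = 3.5355.
u_2 = a_2 − 3.5355·e_1 = (0.5000, 0.5000).
‖u_2‖ = 0.7071, so e_2 = (0.7071, 0.7071).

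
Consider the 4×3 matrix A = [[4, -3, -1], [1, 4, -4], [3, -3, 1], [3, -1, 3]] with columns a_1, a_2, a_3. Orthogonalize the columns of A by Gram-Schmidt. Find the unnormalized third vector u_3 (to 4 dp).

a_1 = (4, 1, 3, 3); ‖a_1‖ = 5.9161, so e_1 = (0.6761, 0.1690, 0.5071, 0.5071).
e_1·a_2 = 0.6761·(-3) + 0.1690·4 + 0.5071·(-3) + 0.5071·(-1) = -3.3806.
u_2 = a_2 + 3.3806·e_1 = (-0.7143, 4.5714, -1.2857, 0.7143).
‖u_2‖ = 4.8550, so e_2 = (-0.1471, 0.9416, -0.2648, 0.1471).
e_1·a_3 = 0.6761·(-1) + 0.1690·(-4) + 0.5071·1 + 0.5071·3 = 0.6761; e_2·a_3 = (-0.1471)·(-1) + 0.9416·(-4) + (-0.2648)·1 + 0.1471·3 = -3.4427.
u_3 = a_3 − 0.6761·e_1 + 3.4427·e_2 = (-1.9636, -0.8727, -0.2545, 3.1636).

u_3 = (-1.9636, -0.8727, -0.2545, 3.1636)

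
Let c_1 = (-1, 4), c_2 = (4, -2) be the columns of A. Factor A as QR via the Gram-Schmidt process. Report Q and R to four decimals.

Q = [[-0.2425, 0.9701], [0.9701, 0.2425]], R = [[4.1231, -2.9104], [0.0000, 3.3955]]

c_1 = (-1, 4); ‖c_1‖ = 4.1231, so e_1 = (-0.2425, 0.9701).
e_1·c_2 = (-0.2425)·4 + 0.9701·(-2) = -2.9104.
u_2 = c_2 + 2.9104·e_1 = (3.2941, 0.8235).
‖u_2‖ = 3.3955, so e_2 = (0.9701, 0.2425).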